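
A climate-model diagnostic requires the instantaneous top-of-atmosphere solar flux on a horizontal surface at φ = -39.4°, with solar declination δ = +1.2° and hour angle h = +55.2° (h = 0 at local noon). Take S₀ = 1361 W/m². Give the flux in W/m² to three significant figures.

582 W/m²

cos θ_z = sin φ sin δ + cos φ cos δ cos h = -0.013293 + 0.440913 = 0.427620.
Flux = S₀ · cos θ_z = 1361 × 0.427620 = 582.0 W/m².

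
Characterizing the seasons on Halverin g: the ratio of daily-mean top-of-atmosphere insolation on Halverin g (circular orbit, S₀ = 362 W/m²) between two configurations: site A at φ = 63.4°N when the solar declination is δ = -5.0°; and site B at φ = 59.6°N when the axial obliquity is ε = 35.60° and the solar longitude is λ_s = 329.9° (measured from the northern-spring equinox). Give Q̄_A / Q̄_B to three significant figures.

— Configuration A (φ=+63.4°):
cos H₀ = −tan(+63.4°) tan(-5.000°) = 0.1747, H₀ = 1.3952 rad.
Bracket: H₀ sin φ sin δ + cos φ cos δ sin H₀ = 1.3952×0.89415×-0.08716 + 0.44776×0.99619×0.98462 = -0.108734 + 0.439194 = 0.330460.
Q̄ = (S₀/π) × [bracket] = (362/π) × 0.330460 = 38.078 W/m².
— Configuration B (φ=+59.6°):
Solar declination: sin δ = sin ε · sin λ_s = sin 35.60° × sin 329.9° = -0.29194, so δ = -16.974°.
cos H₀ = −tan(+59.6°) tan(-16.974°) = 0.5203, H₀ = 1.0236 rad.
Bracket: H₀ sin φ sin δ + cos φ cos δ sin H₀ = 1.0236×0.86251×-0.29194 + 0.50603×0.95644×0.85400 = -0.257744 + 0.413325 = 0.155581.
Q̄ = (S₀/π) × [bracket] = (362/π) × 0.155581 = 17.927 W/m².
Ratio Q̄_A / Q̄_B = 38.078 / 17.927 = 2.124.

Q̄_A / Q̄_B ≈ 2.12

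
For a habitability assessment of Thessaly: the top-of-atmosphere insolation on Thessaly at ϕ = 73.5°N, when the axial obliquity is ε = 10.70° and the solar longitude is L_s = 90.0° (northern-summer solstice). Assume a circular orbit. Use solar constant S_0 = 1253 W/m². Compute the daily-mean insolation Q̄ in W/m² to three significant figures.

Solar declination: sin δ = sin ε · sin L_s = sin 10.70° × sin 90.0° = 0.18567, so δ = +10.700°.
cos h₀ = −tan(+73.5°) tan(+10.700°) = -0.6379, h₀ = 2.2626 rad.
Bracket: h₀ sin ϕ sin δ + cos ϕ cos δ sin h₀ = 2.2626×0.95882×0.18567 + 0.28402×0.98261×0.77013 = 0.402797 + 0.214929 = 0.617726.
Q̄ = (S_0/π) × [bracket] = (1253/π) × 0.617726 = 246.4 W/m².

Q̄ ≈ 246 W/m²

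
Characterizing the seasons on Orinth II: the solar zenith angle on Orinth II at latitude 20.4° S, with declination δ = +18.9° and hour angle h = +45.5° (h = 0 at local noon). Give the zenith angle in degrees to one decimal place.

θ_z = 59.4°

cos θ_z = sin φ sin δ + cos φ cos δ cos h = -0.112909 + 0.621530 = 0.508621.
θ_z = arccos(0.508621) = 59.4°.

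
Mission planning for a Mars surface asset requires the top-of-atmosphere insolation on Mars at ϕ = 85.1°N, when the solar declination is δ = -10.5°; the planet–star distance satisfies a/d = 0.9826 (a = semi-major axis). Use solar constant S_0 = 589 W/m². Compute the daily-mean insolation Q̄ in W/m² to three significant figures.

Q̄ ≈ 0.00 W/m²

cos h₀ = −tan(+85.1°) tan(-10.500°) = 2.1619 ≥ 1 ⇒ polar night, h₀ = 0 and Q̄ = 0.
Inverse-square distance factor (a/d)² = 0.9826² = 0.965503.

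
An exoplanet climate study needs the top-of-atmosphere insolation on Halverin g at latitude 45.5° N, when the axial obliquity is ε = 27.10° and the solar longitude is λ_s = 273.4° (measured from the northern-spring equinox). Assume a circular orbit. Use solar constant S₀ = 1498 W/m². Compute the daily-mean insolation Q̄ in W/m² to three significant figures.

Solar declination: sin δ = sin ε · sin λ_s = sin 27.10° × sin 273.4° = -0.45474, so δ = -27.048°.
cos H₀ = −tan(+45.5°) tan(-27.048°) = 0.5196, H₀ = 1.0244 rad.
Bracket: H₀ sin φ sin δ + cos φ cos δ sin H₀ = 1.0244×0.71325×-0.45474 + 0.70091×0.89062×0.85442 = -0.332257 + 0.533367 = 0.201110.
Q̄ = (S₀/π) × [bracket] = (1498/π) × 0.201110 = 95.89 W/m².

Q̄ ≈ 95.9 W/m²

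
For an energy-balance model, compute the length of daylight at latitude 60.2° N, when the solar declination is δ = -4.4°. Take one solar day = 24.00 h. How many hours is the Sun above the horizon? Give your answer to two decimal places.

cos h₀ = −tan ϕ · tan δ = −tan(+60.2°) × tan(-4.400°) = 0.1344, so h₀ = 1.4360 rad = 82.28°.
Daylight = 2h₀/(2π) × 24.00 h = (1.4360/π) × 24.00 = 10.97 h.

10.97 h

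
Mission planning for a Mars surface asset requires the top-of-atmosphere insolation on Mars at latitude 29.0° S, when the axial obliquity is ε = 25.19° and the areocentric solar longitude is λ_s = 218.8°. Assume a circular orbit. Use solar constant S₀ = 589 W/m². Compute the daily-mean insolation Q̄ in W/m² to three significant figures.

sin δ = sin 25.19° × sin 218.8° = -0.26670, so δ = -15.468°.
cos H₀ = −tan(-29.0°) tan(-15.468°) = -0.1534, H₀ = 1.7248 rad.
Bracket: H₀ sin φ sin δ + cos φ cos δ sin H₀ = 1.7248×-0.48481×-0.26670 + 0.87462×0.96378×0.98817 = 0.223015 + 0.832969 = 1.055984.
Q̄ = (S₀/π) × [bracket] = (589/π) × 1.055984 = 198.0 W/m².

Q̄ ≈ 198 W/m²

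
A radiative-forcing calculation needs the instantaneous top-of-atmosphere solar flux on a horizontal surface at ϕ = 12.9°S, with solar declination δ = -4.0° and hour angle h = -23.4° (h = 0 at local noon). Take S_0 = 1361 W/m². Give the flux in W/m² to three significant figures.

cos θ_z = sin ϕ sin δ + cos ϕ cos δ cos h = 0.015573 + 0.892412 = 0.907985.
Flux = S_0 · cos θ_z = 1361 × 0.907985 = 1236 W/m².

1.24e+03 W/m²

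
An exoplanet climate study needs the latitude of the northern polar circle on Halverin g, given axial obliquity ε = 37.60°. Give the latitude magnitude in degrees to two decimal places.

The polar circle is the lowest latitude that experiences at least one full rotation of continuous daylight at the northern-summer solstice; it lies at |ϕ| = 90° − ε = 90° − 37.60° = 52.40°.

52.40°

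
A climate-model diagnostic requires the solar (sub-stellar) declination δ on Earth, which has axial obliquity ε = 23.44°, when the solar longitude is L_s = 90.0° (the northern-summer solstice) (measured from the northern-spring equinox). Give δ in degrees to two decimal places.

δ = +23.44°

sin δ = sin ε · sin L_s = sin 23.44° × sin 90.0° = 0.397789.
δ = arcsin(0.397789) = +23.44°.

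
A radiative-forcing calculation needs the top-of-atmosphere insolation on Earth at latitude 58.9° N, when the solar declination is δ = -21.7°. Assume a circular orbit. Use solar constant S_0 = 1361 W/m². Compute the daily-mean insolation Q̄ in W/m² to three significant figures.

cos h₀ = −tan(+58.9°) tan(-21.700°) = 0.6597, h₀ = 0.8504 rad.
Bracket: h₀ sin ϕ sin δ + cos ϕ cos δ sin h₀ = 0.8504×0.85627×-0.36975 + 0.51653×0.92913×0.75154 = -0.269242 + 0.360682 = 0.091440.
Q̄ = (S_0/π) × [bracket] = (1361/π) × 0.091440 = 39.61 W/m².

Q̄ ≈ 39.6 W/m²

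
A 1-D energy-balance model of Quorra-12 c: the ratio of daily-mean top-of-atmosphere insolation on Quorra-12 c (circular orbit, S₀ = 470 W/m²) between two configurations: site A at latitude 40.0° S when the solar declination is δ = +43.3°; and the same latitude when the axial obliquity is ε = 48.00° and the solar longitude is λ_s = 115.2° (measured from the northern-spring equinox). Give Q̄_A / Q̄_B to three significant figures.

Q̄_A / Q̄_B ≈ 0.811

— Configuration A (φ=-40.0°):
cos H₀ = −tan(-40.0°) tan(+43.300°) = 0.7907, H₀ = 0.6588 rad.
Bracket: H₀ sin φ sin δ + cos φ cos δ sin H₀ = 0.6588×-0.64279×0.68582 + 0.76604×0.72777×0.61217 = -0.290424 + 0.341285 = 0.050861.
Q̄ = (S₀/π) × [bracket] = (470/π) × 0.050861 = 7.6091 W/m².
— Configuration B (φ=-40.0°):
Solar declination: sin δ = sin ε · sin λ_s = sin 48.00° × sin 115.2° = 0.67242, so δ = +42.254°.
cos H₀ = −tan(-40.0°) tan(+42.254°) = 0.7623, H₀ = 0.7040 rad.
Bracket: H₀ sin φ sin δ + cos φ cos δ sin H₀ = 0.7040×-0.64279×0.67242 + 0.76604×0.74017×0.64724 = -0.304286 + 0.366985 = 0.062699.
Q̄ = (S₀/π) × [bracket] = (470/π) × 0.062699 = 9.3801 W/m².
Ratio Q̄_A / Q̄_B = 7.6091 / 9.3801 = 0.8112.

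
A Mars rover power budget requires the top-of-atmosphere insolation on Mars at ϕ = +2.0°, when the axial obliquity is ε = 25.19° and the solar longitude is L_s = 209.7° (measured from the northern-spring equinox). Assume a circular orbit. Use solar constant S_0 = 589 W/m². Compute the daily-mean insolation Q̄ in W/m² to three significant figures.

Q̄ ≈ 181 W/m²

Solar declination: sin δ = sin ε · sin L_s = sin 25.19° × sin 209.7° = -0.21088, so δ = -12.174°.
cos h₀ = −tan(+2.0°) tan(-12.174°) = 0.0075, h₀ = 1.5633 rad.
Bracket: h₀ sin ϕ sin δ + cos ϕ cos δ sin h₀ = 1.5633×0.03490×-0.21088 + 0.99939×0.97751×0.99997 = -0.011505 + 0.976884 = 0.965379.
Q̄ = (S_0/π) × [bracket] = (589/π) × 0.965379 = 181.0 W/m².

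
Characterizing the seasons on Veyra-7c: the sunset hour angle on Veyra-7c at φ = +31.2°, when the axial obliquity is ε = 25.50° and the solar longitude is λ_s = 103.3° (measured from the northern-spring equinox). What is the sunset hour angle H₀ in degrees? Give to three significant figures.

H₀ = 106°

Solar declination: sin δ = sin ε · sin λ_s = sin 25.50° × sin 103.3° = 0.41896, so δ = +24.769°.
cos H₀ = −tan φ · tan δ = −tan(+31.2°) × tan(+24.769°) = -0.2794, so H₀ = 1.8540 rad = 106.23°.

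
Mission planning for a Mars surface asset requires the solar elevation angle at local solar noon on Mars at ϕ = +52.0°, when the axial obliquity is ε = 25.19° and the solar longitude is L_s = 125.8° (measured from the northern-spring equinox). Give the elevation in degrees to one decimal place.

58.2°

Solar declination: sin δ = sin ε · sin L_s = sin 25.19° × sin 125.8° = 0.34521, so δ = +20.194°.
At local noon the hour angle is zero, so the zenith angle equals |ϕ − δ| = |+52.0° − (+20.194°)| = 31.806°.
Elevation = 90° − 31.806° = 58.2°.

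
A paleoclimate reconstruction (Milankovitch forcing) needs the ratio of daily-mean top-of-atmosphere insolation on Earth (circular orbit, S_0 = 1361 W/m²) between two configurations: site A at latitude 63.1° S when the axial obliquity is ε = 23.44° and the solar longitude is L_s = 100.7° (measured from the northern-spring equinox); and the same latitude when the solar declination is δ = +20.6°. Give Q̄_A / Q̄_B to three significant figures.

Q̄_A / Q̄_B ≈ 0.488

— Configuration A (ϕ=-63.1°):
Solar declination: sin δ = sin ε · sin L_s = sin 23.44° × sin 100.7° = 0.39087, so δ = +23.009°.
cos h₀ = −tan(-63.1°) tan(+23.009°) = 0.8370, h₀ = 0.5789 rad.
Bracket: h₀ sin ϕ sin δ + cos ϕ cos δ sin h₀ = 0.5789×-0.89180×0.39087 + 0.45243×0.92045×0.54714 = -0.201792 + 0.227851 = 0.026059.
Q̄ = (S_0/π) × [bracket] = (1361/π) × 0.026059 = 11.289 W/m².
— Configuration B (ϕ=-63.1°):
cos h₀ = −tan(-63.1°) tan(+20.600°) = 0.7409, h₀ = 0.7364 rad.
Bracket: h₀ sin ϕ sin δ + cos ϕ cos δ sin h₀ = 0.7364×-0.89180×0.35184 + 0.45243×0.93606×0.67163 = -0.231061 + 0.284436 = 0.053375.
Q̄ = (S_0/π) × [bracket] = (1361/π) × 0.053375 = 23.123 W/m².
Ratio Q̄_A / Q̄_B = 11.289 / 23.123 = 0.4882.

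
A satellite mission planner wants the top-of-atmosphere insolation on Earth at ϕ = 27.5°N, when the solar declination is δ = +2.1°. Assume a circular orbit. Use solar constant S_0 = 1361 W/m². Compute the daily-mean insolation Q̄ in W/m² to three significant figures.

Q̄ ≈ 396 W/m²

cos h₀ = −tan(+27.5°) tan(+2.100°) = -0.0191, h₀ = 1.5899 rad.
Bracket: h₀ sin ϕ sin δ + cos ϕ cos δ sin h₀ = 1.5899×0.46175×0.03664 + 0.88701×0.99933×0.99982 = 0.026899 + 0.886256 = 0.913155.
Q̄ = (S_0/π) × [bracket] = (1361/π) × 0.913155 = 395.6 W/m².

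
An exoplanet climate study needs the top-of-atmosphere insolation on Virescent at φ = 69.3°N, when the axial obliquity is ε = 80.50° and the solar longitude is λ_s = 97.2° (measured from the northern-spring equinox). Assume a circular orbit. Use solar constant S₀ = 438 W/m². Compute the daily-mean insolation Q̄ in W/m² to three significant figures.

Solar declination: sin δ = sin ε · sin λ_s = sin 80.50° × sin 97.2° = 0.97851, so δ = +78.100°.
cos H₀ = −tan(+69.3°) tan(+78.100°) = -12.5580 ≤ −1 ⇒ polar day, H₀ = π.
Bracket: H₀ sin φ sin δ + cos φ cos δ sin H₀ = 3.1416×0.93544×0.97851 + 0.35347×0.20621×0.00000 = 2.875624 + 0.000000 = 2.875624.
Q̄ = (S₀/π) × [bracket] = (438/π) × 2.875624 = 400.9 W/m².

Q̄ ≈ 401 W/m²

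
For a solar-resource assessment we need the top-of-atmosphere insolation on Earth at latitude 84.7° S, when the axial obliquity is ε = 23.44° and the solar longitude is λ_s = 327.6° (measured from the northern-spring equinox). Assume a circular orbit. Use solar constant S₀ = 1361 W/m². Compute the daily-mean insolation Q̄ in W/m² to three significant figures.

Solar declination: sin δ = sin ε · sin λ_s = sin 23.44° × sin 327.6° = -0.21315, so δ = -12.307°.
cos H₀ = −tan(-84.7°) tan(-12.307°) = -2.3517 ≤ −1 ⇒ polar day, H₀ = π.
Bracket: H₀ sin φ sin δ + cos φ cos δ sin H₀ = 3.1416×-0.99572×-0.21315 + 0.09237×0.97702×0.00000 = 0.666766 + 0.000000 = 0.666766.
Q̄ = (S₀/π) × [bracket] = (1361/π) × 0.666766 = 288.9 W/m².

Q̄ ≈ 289 W/m²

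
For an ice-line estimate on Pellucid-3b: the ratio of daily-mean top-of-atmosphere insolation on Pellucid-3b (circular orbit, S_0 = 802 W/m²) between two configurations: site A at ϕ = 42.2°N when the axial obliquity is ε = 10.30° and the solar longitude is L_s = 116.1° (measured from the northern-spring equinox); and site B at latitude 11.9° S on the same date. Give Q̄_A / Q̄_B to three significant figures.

— Configuration A (ϕ=+42.2°):
Solar declination: sin δ = sin ε · sin L_s = sin 10.30° × sin 116.1° = 0.16057, so δ = +9.240°.
cos h₀ = −tan(+42.2°) tan(+9.240°) = -0.1475, h₀ = 1.7188 rad.
Bracket: h₀ sin ϕ sin δ + cos ϕ cos δ sin h₀ = 1.7188×0.67172×0.16057 + 0.74080×0.98702×0.98906 = 0.185386 + 0.723185 = 0.908571.
Q̄ = (S_0/π) × [bracket] = (802/π) × 0.908571 = 231.94 W/m².
— Configuration B (ϕ=-11.9°):
cos h₀ = −tan(-11.9°) tan(+9.240°) = 0.0343, h₀ = 1.5365 rad.
Bracket: h₀ sin ϕ sin δ + cos ϕ cos δ sin h₀ = 1.5365×-0.20620×0.16057 + 0.97851×0.98702×0.99941 = -0.050873 + 0.965239 = 0.914366.
Q̄ = (S_0/π) × [bracket] = (802/π) × 0.914366 = 233.42 W/m².
Ratio Q̄_A / Q̄_B = 231.94 / 233.42 = 0.9937.

Q̄_A / Q̄_B ≈ 0.994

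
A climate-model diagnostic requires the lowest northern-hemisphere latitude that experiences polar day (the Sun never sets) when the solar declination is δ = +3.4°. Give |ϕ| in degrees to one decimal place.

|ϕ| = 86.6°

Polar day requires cos h₀ = −tan ϕ tan δ ≤ −1, i.e. tan ϕ tan δ ≥ 1.
The boundary is |tan ϕ| · |tan δ| = 1, so |ϕ| = 90° − |δ| = 90° − 3.4° = 86.6° in the northern hemisphere.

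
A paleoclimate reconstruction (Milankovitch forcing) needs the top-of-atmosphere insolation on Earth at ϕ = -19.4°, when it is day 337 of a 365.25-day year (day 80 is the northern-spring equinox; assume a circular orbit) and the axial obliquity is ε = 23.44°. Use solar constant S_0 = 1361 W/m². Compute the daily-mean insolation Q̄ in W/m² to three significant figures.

Solar longitude: L_s = 360° × (337 − 80)/365.25 = 253.306°.
sin δ = sin 23.44° × sin 253.306° = -0.38102, so δ = -22.397°.
cos h₀ = −tan(-19.4°) tan(-22.397°) = -0.1451, h₀ = 1.7164 rad.
Bracket: h₀ sin ϕ sin δ + cos ϕ cos δ sin h₀ = 1.7164×-0.33216×-0.38102 + 0.94322×0.92457×0.98941 = 0.217227 + 0.862838 = 1.080065.
Q̄ = (S_0/π) × [bracket] = (1361/π) × 1.080065 = 467.9 W/m².

Q̄ ≈ 468 W/m²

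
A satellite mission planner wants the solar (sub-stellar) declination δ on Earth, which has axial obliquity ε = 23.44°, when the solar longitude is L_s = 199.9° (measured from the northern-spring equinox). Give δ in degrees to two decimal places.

δ = -7.78°

sin δ = sin ε · sin L_s = sin 23.44° × sin 199.9° = -0.135399.
δ = arcsin(-0.135399) = -7.78°.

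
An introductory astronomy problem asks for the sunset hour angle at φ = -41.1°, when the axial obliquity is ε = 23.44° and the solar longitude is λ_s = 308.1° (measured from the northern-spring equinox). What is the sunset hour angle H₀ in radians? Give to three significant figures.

Solar declination: sin δ = sin ε · sin λ_s = sin 23.44° × sin 308.1° = -0.31303, so δ = -18.242°.
cos H₀ = −tan φ · tan δ = −tan(-41.1°) × tan(-18.242°) = -0.2875, so H₀ = 1.8624 rad = 106.71°.

H₀ = 1.86 rad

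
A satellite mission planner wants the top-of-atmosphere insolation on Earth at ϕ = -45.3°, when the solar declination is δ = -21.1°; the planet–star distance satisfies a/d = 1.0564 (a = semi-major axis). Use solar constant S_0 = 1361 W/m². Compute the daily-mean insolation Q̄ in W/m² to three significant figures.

Q̄ ≈ 536 W/m²

cos h₀ = −tan(-45.3°) tan(-21.100°) = -0.3899, h₀ = 1.9714 rad.
Bracket: h₀ sin ϕ sin δ + cos ϕ cos δ sin h₀ = 1.9714×-0.71080×-0.36000 + 0.70339×0.93295×0.92084 = 0.504458 + 0.604281 = 1.108739.
Inverse-square distance factor (a/d)² = 1.0564² = 1.115981.
Q̄ = (S_0/π) × 1.115981 × [bracket] = (1361/π) × 1.115981 × 1.108739 = 536.0 W/m².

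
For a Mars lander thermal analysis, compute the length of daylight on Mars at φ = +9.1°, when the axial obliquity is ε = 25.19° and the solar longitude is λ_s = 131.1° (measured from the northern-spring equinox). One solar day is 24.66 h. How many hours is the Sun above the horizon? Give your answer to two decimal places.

12.76 h

Solar declination: sin δ = sin ε · sin λ_s = sin 25.19° × sin 131.1° = 0.32073, so δ = +18.707°.
cos H₀ = −tan φ · tan δ = −tan(+9.1°) × tan(+18.707°) = -0.0542, so H₀ = 1.6251 rad = 93.11°.
Daylight = 2H₀/(2π) × 24.66 h = (1.6251/π) × 24.66 = 12.76 h.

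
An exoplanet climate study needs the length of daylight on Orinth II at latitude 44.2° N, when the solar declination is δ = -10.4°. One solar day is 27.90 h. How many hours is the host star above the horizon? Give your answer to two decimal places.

12.36 h

cos H₀ = −tan φ · tan δ = −tan(+44.2°) × tan(-10.400°) = 0.1785, so H₀ = 1.3914 rad = 79.72°.
Daylight = 2H₀/(2π) × 27.90 h = (1.3914/π) × 27.90 = 12.36 h.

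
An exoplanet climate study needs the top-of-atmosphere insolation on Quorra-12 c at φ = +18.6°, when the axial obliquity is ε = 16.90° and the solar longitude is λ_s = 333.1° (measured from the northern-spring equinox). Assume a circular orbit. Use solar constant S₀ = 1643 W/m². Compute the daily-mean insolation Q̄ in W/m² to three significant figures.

Solar declination: sin δ = sin ε · sin λ_s = sin 16.90° × sin 333.1° = -0.13152, so δ = -7.558°.
cos H₀ = −tan(+18.6°) tan(-7.558°) = 0.0447, H₀ = 1.5261 rad.
Bracket: H₀ sin φ sin δ + cos φ cos δ sin H₀ = 1.5261×0.31896×-0.13152 + 0.94777×0.99131×0.99900 = -0.064019 + 0.938594 = 0.874575.
Q̄ = (S₀/π) × [bracket] = (1643/π) × 0.874575 = 457.4 W/m².

Q̄ ≈ 457 W/m²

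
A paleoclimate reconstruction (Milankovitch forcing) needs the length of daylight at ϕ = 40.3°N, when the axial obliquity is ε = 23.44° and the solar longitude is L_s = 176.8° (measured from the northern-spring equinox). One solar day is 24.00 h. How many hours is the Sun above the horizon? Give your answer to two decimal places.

Solar declination: sin δ = sin ε · sin L_s = sin 23.44° × sin 176.8° = 0.02221, so δ = +1.272°.
cos h₀ = −tan ϕ · tan δ = −tan(+40.3°) × tan(+1.272°) = -0.0188, so h₀ = 1.5896 rad = 91.08°.
Daylight = 2h₀/(2π) × 24.00 h = (1.5896/π) × 24.00 = 12.14 h.

12.14 h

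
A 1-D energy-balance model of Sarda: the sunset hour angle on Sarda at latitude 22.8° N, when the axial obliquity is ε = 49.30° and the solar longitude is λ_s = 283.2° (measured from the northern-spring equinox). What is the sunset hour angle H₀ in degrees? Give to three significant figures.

H₀ = 62.6°

Solar declination: sin δ = sin ε · sin λ_s = sin 49.30° × sin 283.2° = -0.73810, so δ = -47.570°.
cos H₀ = −tan φ · tan δ = −tan(+22.8°) × tan(-47.570°) = 0.4599, so H₀ = 1.0929 rad = 62.62°.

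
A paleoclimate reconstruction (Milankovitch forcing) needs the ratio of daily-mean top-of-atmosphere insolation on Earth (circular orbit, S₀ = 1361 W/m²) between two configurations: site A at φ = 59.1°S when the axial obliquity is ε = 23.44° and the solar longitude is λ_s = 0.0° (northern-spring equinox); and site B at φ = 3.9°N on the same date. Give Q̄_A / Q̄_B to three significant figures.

— Configuration A (φ=-59.1°):
Solar declination: sin δ = sin ε · sin λ_s = sin 23.44° × sin 0.0° = 0.00000, so δ = +0.000°.
cos H₀ = −tan(-59.1°) tan(+0.000°) = 0.0000, H₀ = 1.5708 rad.
Bracket: H₀ sin φ sin δ + cos φ cos δ sin H₀ = 1.5708×-0.85806×0.00000 + 0.51354×1.00000×1.00000 = -0.000000 + 0.513540 = 0.513540.
Q̄ = (S₀/π) × [bracket] = (1361/π) × 0.513540 = 222.48 W/m².
— Configuration B (φ=+3.9°):
cos H₀ = −tan(+3.9°) tan(+0.000°) = -0.0000, H₀ = 1.5708 rad.
Bracket: H₀ sin φ sin δ + cos φ cos δ sin H₀ = 1.5708×0.06802×0.00000 + 0.99768×1.00000×1.00000 = 0.000000 + 0.997680 = 0.997680.
Q̄ = (S₀/π) × [bracket] = (1361/π) × 0.997680 = 432.21 W/m².
Ratio Q̄_A / Q̄_B = 222.48 / 432.21 = 0.5147.

Q̄_A / Q̄_B ≈ 0.515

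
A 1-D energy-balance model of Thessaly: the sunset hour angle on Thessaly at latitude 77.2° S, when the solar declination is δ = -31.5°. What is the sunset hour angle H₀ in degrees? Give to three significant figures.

H₀ = 180°

Sunrise equation: cos H₀ = −tan φ · tan δ = -2.6973 ≤ −1, so the host star never sets (polar day) and H₀ = π.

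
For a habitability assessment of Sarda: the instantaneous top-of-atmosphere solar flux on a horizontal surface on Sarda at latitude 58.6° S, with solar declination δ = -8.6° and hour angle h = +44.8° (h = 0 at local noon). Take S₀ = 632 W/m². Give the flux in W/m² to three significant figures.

cos θ_z = sin φ sin δ + cos φ cos δ cos h = 0.127636 + 0.365536 = 0.493172.
Flux = S₀ · cos θ_z = 632 × 0.493172 = 311.7 W/m².

312 W/m²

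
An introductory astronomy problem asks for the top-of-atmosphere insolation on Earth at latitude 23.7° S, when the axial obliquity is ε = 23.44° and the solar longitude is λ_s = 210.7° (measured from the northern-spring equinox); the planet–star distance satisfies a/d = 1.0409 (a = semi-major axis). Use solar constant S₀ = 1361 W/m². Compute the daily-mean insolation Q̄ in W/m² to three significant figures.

Solar declination: sin δ = sin ε · sin λ_s = sin 23.44° × sin 210.7° = -0.20309, so δ = -11.718°.
cos H₀ = −tan(-23.7°) tan(-11.718°) = -0.0910, H₀ = 1.6620 rad.
Bracket: H₀ sin φ sin δ + cos φ cos δ sin H₀ = 1.6620×-0.40195×-0.20309 + 0.91566×0.97916×0.99585 = 0.135672 + 0.892857 = 1.028529.
Inverse-square distance factor (a/d)² = 1.0409² = 1.083473.
Q̄ = (S₀/π) × 1.083473 × [bracket] = (1361/π) × 1.083473 × 1.028529 = 482.8 W/m².

Q̄ ≈ 483 W/m²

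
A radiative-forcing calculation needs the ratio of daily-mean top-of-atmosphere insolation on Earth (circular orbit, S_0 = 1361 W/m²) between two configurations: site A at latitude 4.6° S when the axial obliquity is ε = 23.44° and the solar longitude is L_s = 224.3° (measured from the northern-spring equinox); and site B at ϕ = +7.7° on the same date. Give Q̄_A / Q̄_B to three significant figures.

— Configuration A (ϕ=-4.6°):
Solar declination: sin δ = sin ε · sin L_s = sin 23.44° × sin 224.3° = -0.27782, so δ = -16.130°.
cos h₀ = −tan(-4.6°) tan(-16.130°) = -0.0233, h₀ = 1.5941 rad.
Bracket: h₀ sin ϕ sin δ + cos ϕ cos δ sin h₀ = 1.5941×-0.08020×-0.27782 + 0.99678×0.96063×0.99973 = 0.035518 + 0.957278 = 0.992796.
Q̄ = (S_0/π) × [bracket] = (1361/π) × 0.992796 = 430.10 W/m².
— Configuration B (ϕ=+7.7°):
cos h₀ = −tan(+7.7°) tan(-16.130°) = 0.0391, h₀ = 1.5317 rad.
Bracket: h₀ sin ϕ sin δ + cos ϕ cos δ sin h₀ = 1.5317×0.13399×-0.27782 + 0.99098×0.96063×0.99924 = -0.057018 + 0.951242 = 0.894224.
Q̄ = (S_0/π) × [bracket] = (1361/π) × 0.894224 = 387.40 W/m².
Ratio Q̄_A / Q̄_B = 430.10 / 387.40 = 1.110.

Q̄_A / Q̄_B ≈ 1.11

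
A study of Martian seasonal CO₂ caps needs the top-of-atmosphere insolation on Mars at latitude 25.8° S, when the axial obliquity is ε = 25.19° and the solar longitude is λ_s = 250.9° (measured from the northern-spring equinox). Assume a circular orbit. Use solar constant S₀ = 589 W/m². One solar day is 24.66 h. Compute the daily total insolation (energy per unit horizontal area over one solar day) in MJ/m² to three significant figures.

Solar declination: sin δ = sin ε · sin λ_s = sin 25.19° × sin 250.9° = -0.40219, so δ = -23.715°.
cos H₀ = −tan(-25.8°) tan(-23.715°) = -0.2124, H₀ = 1.7848 rad.
Bracket: H₀ sin φ sin δ + cos φ cos δ sin H₀ = 1.7848×-0.43523×-0.40219 + 0.90032×0.91556×0.97719 = 0.312421 + 0.805495 = 1.117916.
Q̄ = (S₀/π) × [bracket] = (589/π) × 1.117916 = 209.59 W/m².
Daily total = Q̄ × 24.66 h × 3600 s/h = 209.59 × 24.66 × 3600 / 10⁶ = 18.61 MJ/m².

18.6 MJ/m²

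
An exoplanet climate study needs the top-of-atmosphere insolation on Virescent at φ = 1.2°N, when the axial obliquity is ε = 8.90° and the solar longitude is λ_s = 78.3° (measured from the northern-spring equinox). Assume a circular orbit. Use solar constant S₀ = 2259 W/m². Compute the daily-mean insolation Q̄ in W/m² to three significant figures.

Solar declination: sin δ = sin ε · sin λ_s = sin 8.90° × sin 78.3° = 0.15150, so δ = +8.714°.
cos H₀ = −tan(+1.2°) tan(+8.714°) = -0.0032, H₀ = 1.5740 rad.
Bracket: H₀ sin φ sin δ + cos φ cos δ sin H₀ = 1.5740×0.02094×0.15150 + 0.99978×0.98846×0.99999 = 0.004993 + 0.988233 = 0.993226.
Q̄ = (S₀/π) × [bracket] = (2259/π) × 0.993226 = 714.2 W/m².

Q̄ ≈ 714 W/m²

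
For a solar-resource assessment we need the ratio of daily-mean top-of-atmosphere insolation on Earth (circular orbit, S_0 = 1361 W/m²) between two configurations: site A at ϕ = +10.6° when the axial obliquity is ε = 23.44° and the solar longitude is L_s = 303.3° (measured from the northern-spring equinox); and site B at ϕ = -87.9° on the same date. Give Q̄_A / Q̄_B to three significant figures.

Q̄_A / Q̄_B ≈ 0.798

— Configuration A (ϕ=+10.6°):
Solar declination: sin δ = sin ε · sin L_s = sin 23.44° × sin 303.3° = -0.33247, so δ = -19.419°.
cos h₀ = −tan(+10.6°) tan(-19.419°) = 0.0660, h₀ = 1.5048 rad.
Bracket: h₀ sin ϕ sin δ + cos ϕ cos δ sin h₀ = 1.5048×0.18395×-0.33247 + 0.98294×0.94311×0.99782 = -0.092030 + 0.925000 = 0.832970.
Q̄ = (S_0/π) × [bracket] = (1361/π) × 0.832970 = 360.86 W/m².
— Configuration B (ϕ=-87.9°):
cos h₀ = −tan(-87.9°) tan(-19.419°) = -9.6140 ≤ −1 ⇒ polar day, h₀ = π.
Bracket: h₀ sin ϕ sin δ + cos ϕ cos δ sin h₀ = 3.1416×-0.99933×-0.33247 + 0.03664×0.94311×0.00000 = 1.043788 + 0.000000 = 1.043788.
Q̄ = (S_0/π) × [bracket] = (1361/π) × 1.043788 = 452.19 W/m².
Ratio Q̄_A / Q̄_B = 360.86 / 452.19 = 0.7980.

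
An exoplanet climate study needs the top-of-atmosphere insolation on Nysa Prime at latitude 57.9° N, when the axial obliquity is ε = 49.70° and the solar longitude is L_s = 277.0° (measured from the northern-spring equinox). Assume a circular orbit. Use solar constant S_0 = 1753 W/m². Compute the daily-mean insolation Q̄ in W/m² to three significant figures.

Solar declination: sin δ = sin ε · sin L_s = sin 49.70° × sin 277.0° = -0.75698, so δ = -49.199°.
cos h₀ = −tan(+57.9°) tan(-49.199°) = 1.8468 ≥ 1 ⇒ polar night, h₀ = 0 and Q̄ = 0.

Q̄ ≈ 0.00 W/m²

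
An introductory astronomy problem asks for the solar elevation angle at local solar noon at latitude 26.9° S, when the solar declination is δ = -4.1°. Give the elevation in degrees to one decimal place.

At local noon the hour angle is zero, so the zenith angle equals |φ − δ| = |-26.9° − (-4.100°)| = 22.800°.
Elevation = 90° − 22.800° = 67.2°.

67.2°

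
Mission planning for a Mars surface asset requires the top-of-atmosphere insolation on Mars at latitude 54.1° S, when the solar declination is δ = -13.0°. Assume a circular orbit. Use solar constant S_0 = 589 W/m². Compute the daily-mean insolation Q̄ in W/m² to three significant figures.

cos h₀ = −tan(-54.1°) tan(-13.000°) = -0.3189, h₀ = 1.8954 rad.
Bracket: h₀ sin ϕ sin δ + cos ϕ cos δ sin h₀ = 1.8954×-0.81004×-0.22495 + 0.58637×0.97437×0.94778 = 0.345377 + 0.541506 = 0.886883.
Q̄ = (S_0/π) × [bracket] = (589/π) × 0.886883 = 166.3 W/m².

Q̄ ≈ 166 W/m²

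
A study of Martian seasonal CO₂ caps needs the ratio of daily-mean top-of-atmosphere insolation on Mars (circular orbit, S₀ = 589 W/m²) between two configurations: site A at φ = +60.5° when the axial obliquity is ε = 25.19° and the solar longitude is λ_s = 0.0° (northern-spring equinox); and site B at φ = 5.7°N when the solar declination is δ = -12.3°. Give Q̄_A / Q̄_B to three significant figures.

Q̄_A / Q̄_B ≈ 0.524

— Configuration A (φ=+60.5°):
Solar declination: sin δ = sin ε · sin λ_s = sin 25.19° × sin 0.0° = 0.00000, so δ = +0.000°.
cos H₀ = −tan(+60.5°) tan(+0.000°) = -0.0000, H₀ = 1.5708 rad.
Bracket: H₀ sin φ sin δ + cos φ cos δ sin H₀ = 1.5708×0.87036×0.00000 + 0.49242×1.00000×1.00000 = 0.000000 + 0.492420 = 0.492420.
Q̄ = (S₀/π) × [bracket] = (589/π) × 0.492420 = 92.321 W/m².
— Configuration B (φ=+5.7°):
cos H₀ = −tan(+5.7°) tan(-12.300°) = 0.0218, H₀ = 1.5490 rad.
Bracket: H₀ sin φ sin δ + cos φ cos δ sin H₀ = 1.5490×0.09932×-0.21303 + 0.99506×0.97705×0.99976 = -0.032774 + 0.971990 = 0.939216.
Q̄ = (S₀/π) × [bracket] = (589/π) × 0.939216 = 176.09 W/m².
Ratio Q̄_A / Q̄_B = 92.321 / 176.09 = 0.5243.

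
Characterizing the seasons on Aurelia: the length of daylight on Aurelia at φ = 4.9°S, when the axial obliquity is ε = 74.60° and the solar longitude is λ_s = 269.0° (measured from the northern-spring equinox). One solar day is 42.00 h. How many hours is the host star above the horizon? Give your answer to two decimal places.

25.22 h

Solar declination: sin δ = sin ε · sin λ_s = sin 74.60° × sin 269.0° = -0.96395, so δ = -74.568°.
cos H₀ = −tan φ · tan δ = −tan(-4.9°) × tan(-74.568°) = -0.3106, so H₀ = 1.8866 rad = 108.09°.
Daylight = 2H₀/(2π) × 42.00 h = (1.8866/π) × 42.00 = 25.22 h.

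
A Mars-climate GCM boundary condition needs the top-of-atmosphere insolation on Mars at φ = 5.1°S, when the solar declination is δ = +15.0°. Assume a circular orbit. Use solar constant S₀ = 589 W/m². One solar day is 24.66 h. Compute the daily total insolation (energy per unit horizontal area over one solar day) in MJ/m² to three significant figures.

15.4 MJ/m²

cos H₀ = −tan(-5.1°) tan(+15.000°) = 0.0239, H₀ = 1.5469 rad.
Bracket: H₀ sin φ sin δ + cos φ cos δ sin H₀ = 1.5469×-0.08889×0.25882 + 0.99604×0.96593×0.99971 = -0.035589 + 0.961826 = 0.926237.
Q̄ = (S₀/π) × [bracket] = (589/π) × 0.926237 = 173.66 W/m².
Daily total = Q̄ × 24.66 h × 3600 s/h = 173.66 × 24.66 × 3600 / 10⁶ = 15.42 MJ/m².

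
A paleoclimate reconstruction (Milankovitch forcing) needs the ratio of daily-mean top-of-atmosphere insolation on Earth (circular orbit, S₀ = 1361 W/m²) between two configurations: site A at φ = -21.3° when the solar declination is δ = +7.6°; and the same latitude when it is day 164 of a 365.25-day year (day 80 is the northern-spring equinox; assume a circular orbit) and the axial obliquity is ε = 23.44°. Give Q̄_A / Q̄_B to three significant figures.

— Configuration A (φ=-21.3°):
cos H₀ = −tan(-21.3°) tan(+7.600°) = 0.0520, H₀ = 1.5188 rad.
Bracket: H₀ sin φ sin δ + cos φ cos δ sin H₀ = 1.5188×-0.36325×0.13226 + 0.93169×0.99122×0.99865 = -0.072968 + 0.922263 = 0.849295.
Q̄ = (S₀/π) × [bracket] = (1361/π) × 0.849295 = 367.93 W/m².
— Configuration B (φ=-21.3°):
Solar longitude: λ_s = 360° × (164 − 80)/365.25 = 82.793°.
sin δ = sin 23.44° × sin 82.793° = 0.39465, so δ = +23.244°.
cos H₀ = −tan(-21.3°) tan(+23.244°) = 0.1675, H₀ = 1.4025 rad.
Bracket: H₀ sin φ sin δ + cos φ cos δ sin H₀ = 1.4025×-0.36325×0.39465 + 0.93169×0.91883×0.98588 = -0.201058 + 0.843977 = 0.642919.
Q̄ = (S₀/π) × [bracket] = (1361/π) × 0.642919 = 278.53 W/m².
Ratio Q̄_A / Q̄_B = 367.93 / 278.53 = 1.321.

Q̄_A / Q̄_B ≈ 1.32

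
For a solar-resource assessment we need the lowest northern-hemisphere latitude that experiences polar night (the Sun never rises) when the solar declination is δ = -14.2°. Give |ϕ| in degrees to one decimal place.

|ϕ| = 75.8°

Polar night requires cos h₀ = −tan ϕ tan δ ≥ 1, i.e. tan ϕ tan δ ≤ −1.
The boundary is |tan ϕ| · |tan δ| = 1, so |ϕ| = 90° − |δ| = 90° − 14.2° = 75.8° in the northern hemisphere.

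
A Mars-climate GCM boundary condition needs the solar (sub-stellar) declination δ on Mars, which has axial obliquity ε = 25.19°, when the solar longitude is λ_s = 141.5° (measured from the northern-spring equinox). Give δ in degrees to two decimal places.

sin δ = sin ε · sin λ_s = sin 25.19° × sin 141.5° = 0.264956.
δ = arcsin(0.264956) = +15.36°.

δ = +15.36°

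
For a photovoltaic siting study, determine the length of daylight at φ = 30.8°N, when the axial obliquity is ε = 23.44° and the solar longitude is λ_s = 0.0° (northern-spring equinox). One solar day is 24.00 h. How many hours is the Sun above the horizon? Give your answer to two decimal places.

Solar declination: sin δ = sin ε · sin λ_s = sin 23.44° × sin 0.0° = 0.00000, so δ = +0.000°.
cos H₀ = −tan φ · tan δ = −tan(+30.8°) × tan(+0.000°) = -0.0000, so H₀ = 1.5708 rad = 90.00°.
Daylight = 2H₀/(2π) × 24.00 h = (1.5708/π) × 24.00 = 12.00 h.

12.00 h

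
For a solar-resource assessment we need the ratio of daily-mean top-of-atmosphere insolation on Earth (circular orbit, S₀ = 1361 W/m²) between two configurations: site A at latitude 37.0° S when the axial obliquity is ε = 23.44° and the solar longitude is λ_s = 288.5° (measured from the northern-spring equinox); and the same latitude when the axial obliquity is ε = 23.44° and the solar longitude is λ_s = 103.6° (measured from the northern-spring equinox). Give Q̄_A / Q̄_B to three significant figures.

Q̄_A / Q̄_B ≈ 2.77

— Configuration A (φ=-37.0°):
Solar declination: sin δ = sin ε · sin λ_s = sin 23.44° × sin 288.5° = -0.37723, so δ = -22.162°.
cos H₀ = −tan(-37.0°) tan(-22.162°) = -0.3069, H₀ = 1.8828 rad.
Bracket: H₀ sin φ sin δ + cos φ cos δ sin H₀ = 1.8828×-0.60182×-0.37723 + 0.79864×0.92612×0.95173 = 0.427442 + 0.703934 = 1.131376.
Q̄ = (S₀/π) × [bracket] = (1361/π) × 1.131376 = 490.13 W/m².
— Configuration B (φ=-37.0°):
Solar declination: sin δ = sin ε · sin λ_s = sin 23.44° × sin 103.6° = 0.38663, so δ = +22.745°.
cos H₀ = −tan(-37.0°) tan(+22.745°) = 0.3159, H₀ = 1.2494 rad.
Bracket: H₀ sin φ sin δ + cos φ cos δ sin H₀ = 1.2494×-0.60182×0.38663 + 0.79864×0.92223×0.94879 = -0.290712 + 0.698812 = 0.408100.
Q̄ = (S₀/π) × [bracket] = (1361/π) × 0.408100 = 176.80 W/m².
Ratio Q̄_A / Q̄_B = 490.13 / 176.80 = 2.772.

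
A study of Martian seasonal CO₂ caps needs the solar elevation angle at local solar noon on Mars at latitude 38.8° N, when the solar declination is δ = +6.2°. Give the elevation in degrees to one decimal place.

At local noon the hour angle is zero, so the zenith angle equals |ϕ − δ| = |+38.8° − (+6.200°)| = 32.600°.
Elevation = 90° − 32.600° = 57.4°.

57.4°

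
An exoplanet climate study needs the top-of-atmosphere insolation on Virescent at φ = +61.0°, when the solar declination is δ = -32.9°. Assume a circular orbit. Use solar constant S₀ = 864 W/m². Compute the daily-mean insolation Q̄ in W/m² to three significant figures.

Q̄ ≈ 0.00 W/m²

cos H₀ = −tan(+61.0°) tan(-32.900°) = 1.1671 ≥ 1 ⇒ polar night, H₀ = 0 and Q̄ = 0.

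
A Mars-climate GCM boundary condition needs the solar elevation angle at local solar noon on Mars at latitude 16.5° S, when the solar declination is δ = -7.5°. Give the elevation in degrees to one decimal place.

81.0°

At local noon the hour angle is zero, so the zenith angle equals |φ − δ| = |-16.5° − (-7.500°)| = 9.000°.
Elevation = 90° − 9.000° = 81.0°.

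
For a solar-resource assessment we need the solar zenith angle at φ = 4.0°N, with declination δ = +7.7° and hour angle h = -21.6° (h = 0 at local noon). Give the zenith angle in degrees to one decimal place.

cos θ_z = sin φ sin δ + cos φ cos δ cos h = 0.009346 + 0.919148 = 0.928494.
θ_z = arccos(0.928494) = 21.8°.

θ_z = 21.8°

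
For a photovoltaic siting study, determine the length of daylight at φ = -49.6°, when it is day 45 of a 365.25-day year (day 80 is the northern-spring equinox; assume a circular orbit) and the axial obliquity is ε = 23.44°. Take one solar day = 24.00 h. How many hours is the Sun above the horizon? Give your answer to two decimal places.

14.10 h

Solar longitude: λ_s = 360° × (45 − 80)/365.25 = -34.497°, i.e. -34.497° + 360° = 325.503°.
sin δ = sin 23.44° × sin 325.503° = -0.22529, so δ = -13.020°.
cos H₀ = −tan φ · tan δ = −tan(-49.6°) × tan(-13.020°) = -0.2717, so H₀ = 1.8460 rad = 105.77°.
Daylight = 2H₀/(2π) × 24.00 h = (1.8460/π) × 24.00 = 14.10 h.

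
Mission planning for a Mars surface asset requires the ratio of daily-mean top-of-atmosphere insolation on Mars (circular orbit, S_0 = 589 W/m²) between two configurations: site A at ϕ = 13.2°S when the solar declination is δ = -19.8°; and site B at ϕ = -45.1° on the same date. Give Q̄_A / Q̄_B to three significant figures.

— Configuration A (ϕ=-13.2°):
cos h₀ = −tan(-13.2°) tan(-19.800°) = -0.0844, h₀ = 1.6553 rad.
Bracket: h₀ sin ϕ sin δ + cos ϕ cos δ sin h₀ = 1.6553×-0.22835×-0.33874 + 0.97358×0.94088×0.99643 = 0.128040 + 0.912752 = 1.040792.
Q̄ = (S_0/π) × [bracket] = (589/π) × 1.040792 = 195.13 W/m².
— Configuration B (ϕ=-45.1°):
cos h₀ = −tan(-45.1°) tan(-19.800°) = -0.3613, h₀ = 1.9404 rad.
Bracket: h₀ sin ϕ sin δ + cos ϕ cos δ sin h₀ = 1.9404×-0.70834×-0.33874 + 0.70587×0.94088×0.93246 = 0.465586 + 0.619283 = 1.084869.
Q̄ = (S_0/π) × [bracket] = (589/π) × 1.084869 = 203.40 W/m².
Ratio Q̄_A / Q̄_B = 195.13 / 203.40 = 0.9593.

Q̄_A / Q̄_B ≈ 0.959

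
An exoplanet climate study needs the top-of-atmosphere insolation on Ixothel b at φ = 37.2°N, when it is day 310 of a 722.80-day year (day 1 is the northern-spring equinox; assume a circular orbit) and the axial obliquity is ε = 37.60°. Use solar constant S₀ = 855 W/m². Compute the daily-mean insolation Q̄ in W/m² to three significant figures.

Q̄ ≈ 283 W/m²

Solar longitude: λ_s = 360° × (310 − 1)/722.80 = 153.901°.
sin δ = sin 37.60° × sin 153.901° = 0.26841, so δ = +15.570°.
cos H₀ = −tan(+37.2°) tan(+15.570°) = -0.2115, H₀ = 1.7839 rad.
Bracket: H₀ sin φ sin δ + cos φ cos δ sin H₀ = 1.7839×0.60460×0.26841 + 0.79653×0.96330×0.97738 = 0.289493 + 0.749941 = 1.039434.
Q̄ = (S₀/π) × [bracket] = (855/π) × 1.039434 = 282.9 W/m².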